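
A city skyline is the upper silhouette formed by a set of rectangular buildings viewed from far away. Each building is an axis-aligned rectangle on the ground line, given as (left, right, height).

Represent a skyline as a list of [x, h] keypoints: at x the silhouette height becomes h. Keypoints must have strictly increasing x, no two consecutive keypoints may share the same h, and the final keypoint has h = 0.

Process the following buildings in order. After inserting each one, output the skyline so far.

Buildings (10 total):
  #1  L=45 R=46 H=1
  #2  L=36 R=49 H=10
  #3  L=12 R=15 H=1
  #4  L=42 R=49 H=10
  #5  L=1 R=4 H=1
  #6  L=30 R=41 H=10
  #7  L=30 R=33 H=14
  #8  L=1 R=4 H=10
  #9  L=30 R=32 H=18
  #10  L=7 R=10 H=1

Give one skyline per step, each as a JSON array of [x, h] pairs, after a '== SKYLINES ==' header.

== SKYLINES ==
[[45,1],[46,0]]
[[36,10],[49,0]]
[[12,1],[15,0],[36,10],[49,0]]
[[12,1],[15,0],[36,10],[49,0]]
[[1,1],[4,0],[12,1],[15,0],[36,10],[49,0]]
[[1,1],[4,0],[12,1],[15,0],[30,10],[49,0]]
[[1,1],[4,0],[12,1],[15,0],[30,14],[33,10],[49,0]]
[[1,10],[4,0],[12,1],[15,0],[30,14],[33,10],[49,0]]
[[1,10],[4,0],[12,1],[15,0],[30,18],[32,14],[33,10],[49,0]]
[[1,10],[4,0],[7,1],[10,0],[12,1],[15,0],[30,18],[32,14],[33,10],[49,0]]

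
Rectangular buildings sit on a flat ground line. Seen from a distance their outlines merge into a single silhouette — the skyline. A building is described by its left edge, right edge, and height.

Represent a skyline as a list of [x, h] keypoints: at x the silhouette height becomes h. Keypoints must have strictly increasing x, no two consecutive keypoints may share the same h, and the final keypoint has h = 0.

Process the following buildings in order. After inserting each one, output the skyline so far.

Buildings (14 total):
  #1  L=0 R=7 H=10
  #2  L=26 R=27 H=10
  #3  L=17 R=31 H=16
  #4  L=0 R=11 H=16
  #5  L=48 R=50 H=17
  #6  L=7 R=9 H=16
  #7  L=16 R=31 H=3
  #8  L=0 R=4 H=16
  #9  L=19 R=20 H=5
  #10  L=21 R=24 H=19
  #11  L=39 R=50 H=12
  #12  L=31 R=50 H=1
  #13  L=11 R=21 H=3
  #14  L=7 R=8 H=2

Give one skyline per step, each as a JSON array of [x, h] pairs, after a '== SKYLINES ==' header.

== SKYLINES ==
[[0,10],[7,0]]
[[0,10],[7,0],[26,10],[27,0]]
[[0,10],[7,0],[17,16],[31,0]]
[[0,16],[11,0],[17,16],[31,0]]
[[0,16],[11,0],[17,16],[31,0],[48,17],[50,0]]
[[0,16],[11,0],[17,16],[31,0],[48,17],[50,0]]
[[0,16],[11,0],[16,3],[17,16],[31,0],[48,17],[50,0]]
[[0,16],[11,0],[16,3],[17,16],[31,0],[48,17],[50,0]]
[[0,16],[11,0],[16,3],[17,16],[31,0],[48,17],[50,0]]
[[0,16],[11,0],[16,3],[17,16],[21,19],[24,16],[31,0],[48,17],[50,0]]
[[0,16],[11,0],[16,3],[17,16],[21,19],[24,16],[31,0],[39,12],[48,17],[50,0]]
[[0,16],[11,0],[16,3],[17,16],[21,19],[24,16],[31,1],[39,12],[48,17],[50,0]]
[[0,16],[11,3],[17,16],[21,19],[24,16],[31,1],[39,12],[48,17],[50,0]]
[[0,16],[11,3],[17,16],[21,19],[24,16],[31,1],[39,12],[48,17],[50,0]]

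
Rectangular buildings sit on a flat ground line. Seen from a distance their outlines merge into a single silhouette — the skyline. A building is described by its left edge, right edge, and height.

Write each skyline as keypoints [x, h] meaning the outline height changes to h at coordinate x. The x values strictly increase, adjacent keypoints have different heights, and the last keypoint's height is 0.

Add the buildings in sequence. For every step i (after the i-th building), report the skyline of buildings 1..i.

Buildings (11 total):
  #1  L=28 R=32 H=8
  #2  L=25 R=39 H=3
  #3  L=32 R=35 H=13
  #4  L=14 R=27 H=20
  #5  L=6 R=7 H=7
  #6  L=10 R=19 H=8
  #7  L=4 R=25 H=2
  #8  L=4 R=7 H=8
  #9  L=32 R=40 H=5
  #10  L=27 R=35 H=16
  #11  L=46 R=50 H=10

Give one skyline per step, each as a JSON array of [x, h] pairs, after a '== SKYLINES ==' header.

== SKYLINES ==
[[28,8],[32,0]]
[[25,3],[28,8],[32,3],[39,0]]
[[25,3],[28,8],[32,13],[35,3],[39,0]]
[[14,20],[27,3],[28,8],[32,13],[35,3],[39,0]]
[[6,7],[7,0],[14,20],[27,3],[28,8],[32,13],[35,3],[39,0]]
[[6,7],[7,0],[10,8],[14,20],[27,3],[28,8],[32,13],[35,3],[39,0]]
[[4,2],[6,7],[7,2],[10,8],[14,20],[27,3],[28,8],[32,13],[35,3],[39,0]]
[[4,8],[7,2],[10,8],[14,20],[27,3],[28,8],[32,13],[35,3],[39,0]]
[[4,8],[7,2],[10,8],[14,20],[27,3],[28,8],[32,13],[35,5],[40,0]]
[[4,8],[7,2],[10,8],[14,20],[27,16],[35,5],[40,0]]
[[4,8],[7,2],[10,8],[14,20],[27,16],[35,5],[40,0],[46,10],[50,0]]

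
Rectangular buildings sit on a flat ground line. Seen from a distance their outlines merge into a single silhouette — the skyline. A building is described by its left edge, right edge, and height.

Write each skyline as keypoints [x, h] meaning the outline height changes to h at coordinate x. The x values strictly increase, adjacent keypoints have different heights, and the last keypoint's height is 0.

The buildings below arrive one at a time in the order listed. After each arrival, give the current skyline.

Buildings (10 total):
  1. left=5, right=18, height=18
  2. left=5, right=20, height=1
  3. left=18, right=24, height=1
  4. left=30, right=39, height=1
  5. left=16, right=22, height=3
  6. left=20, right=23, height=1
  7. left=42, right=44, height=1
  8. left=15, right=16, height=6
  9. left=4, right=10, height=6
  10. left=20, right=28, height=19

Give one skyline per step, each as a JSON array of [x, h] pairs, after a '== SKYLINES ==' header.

== SKYLINES ==
[[5,18],[18,0]]
[[5,18],[18,1],[20,0]]
[[5,18],[18,1],[24,0]]
[[5,18],[18,1],[24,0],[30,1],[39,0]]
[[5,18],[18,3],[22,1],[24,0],[30,1],[39,0]]
[[5,18],[18,3],[22,1],[24,0],[30,1],[39,0]]
[[5,18],[18,3],[22,1],[24,0],[30,1],[39,0],[42,1],[44,0]]
[[5,18],[18,3],[22,1],[24,0],[30,1],[39,0],[42,1],[44,0]]
[[4,6],[5,18],[18,3],[22,1],[24,0],[30,1],[39,0],[42,1],[44,0]]
[[4,6],[5,18],[18,3],[20,19],[28,0],[30,1],[39,0],[42,1],[44,0]]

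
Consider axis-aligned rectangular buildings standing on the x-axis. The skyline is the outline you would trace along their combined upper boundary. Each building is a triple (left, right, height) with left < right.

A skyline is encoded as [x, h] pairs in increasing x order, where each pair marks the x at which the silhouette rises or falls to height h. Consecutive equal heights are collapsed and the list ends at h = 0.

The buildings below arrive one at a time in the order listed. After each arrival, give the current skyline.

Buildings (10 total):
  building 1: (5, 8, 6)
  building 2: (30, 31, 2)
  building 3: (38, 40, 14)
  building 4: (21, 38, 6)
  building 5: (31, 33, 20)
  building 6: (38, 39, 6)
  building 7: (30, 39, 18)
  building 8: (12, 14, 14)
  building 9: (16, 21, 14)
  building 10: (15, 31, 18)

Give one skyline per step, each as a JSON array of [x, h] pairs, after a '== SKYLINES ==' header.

== SKYLINES ==
[[5,6],[8,0]]
[[5,6],[8,0],[30,2],[31,0]]
[[5,6],[8,0],[30,2],[31,0],[38,14],[40,0]]
[[5,6],[8,0],[21,6],[38,14],[40,0]]
[[5,6],[8,0],[21,6],[31,20],[33,6],[38,14],[40,0]]
[[5,6],[8,0],[21,6],[31,20],[33,6],[38,14],[40,0]]
[[5,6],[8,0],[21,6],[30,18],[31,20],[33,18],[39,14],[40,0]]
[[5,6],[8,0],[12,14],[14,0],[21,6],[30,18],[31,20],[33,18],[39,14],[40,0]]
[[5,6],[8,0],[12,14],[14,0],[16,14],[21,6],[30,18],[31,20],[33,18],[39,14],[40,0]]
[[5,6],[8,0],[12,14],[14,0],[15,18],[31,20],[33,18],[39,14],[40,0]]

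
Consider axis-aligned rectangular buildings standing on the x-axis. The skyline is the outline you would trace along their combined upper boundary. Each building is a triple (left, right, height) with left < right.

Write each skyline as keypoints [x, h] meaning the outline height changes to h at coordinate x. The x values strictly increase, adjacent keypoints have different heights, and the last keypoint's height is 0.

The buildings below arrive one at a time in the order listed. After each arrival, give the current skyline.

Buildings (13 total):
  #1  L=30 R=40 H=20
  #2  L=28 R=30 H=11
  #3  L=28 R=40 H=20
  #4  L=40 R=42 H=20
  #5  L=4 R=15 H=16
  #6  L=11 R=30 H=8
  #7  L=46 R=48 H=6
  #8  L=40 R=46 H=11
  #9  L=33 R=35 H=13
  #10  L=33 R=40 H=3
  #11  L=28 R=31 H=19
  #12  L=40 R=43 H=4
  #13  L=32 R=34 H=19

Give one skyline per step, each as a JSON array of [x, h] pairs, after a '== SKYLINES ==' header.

== SKYLINES ==
[[30,20],[40,0]]
[[28,11],[30,20],[40,0]]
[[28,20],[40,0]]
[[28,20],[42,0]]
[[4,16],[15,0],[28,20],[42,0]]
[[4,16],[15,8],[28,20],[42,0]]
[[4,16],[15,8],[28,20],[42,0],[46,6],[48,0]]
[[4,16],[15,8],[28,20],[42,11],[46,6],[48,0]]
[[4,16],[15,8],[28,20],[42,11],[46,6],[48,0]]
[[4,16],[15,8],[28,20],[42,11],[46,6],[48,0]]
[[4,16],[15,8],[28,20],[42,11],[46,6],[48,0]]
[[4,16],[15,8],[28,20],[42,11],[46,6],[48,0]]
[[4,16],[15,8],[28,20],[42,11],[46,6],[48,0]]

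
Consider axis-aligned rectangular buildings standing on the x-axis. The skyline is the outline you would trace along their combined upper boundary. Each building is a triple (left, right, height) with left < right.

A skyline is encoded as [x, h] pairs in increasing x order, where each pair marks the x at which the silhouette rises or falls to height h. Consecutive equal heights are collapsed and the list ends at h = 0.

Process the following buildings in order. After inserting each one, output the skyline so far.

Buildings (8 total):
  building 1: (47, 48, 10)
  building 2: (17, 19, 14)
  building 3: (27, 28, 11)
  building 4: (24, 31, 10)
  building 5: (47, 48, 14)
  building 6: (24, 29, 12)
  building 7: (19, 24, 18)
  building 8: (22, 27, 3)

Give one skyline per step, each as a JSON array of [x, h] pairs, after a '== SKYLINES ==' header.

== SKYLINES ==
[[47,10],[48,0]]
[[17,14],[19,0],[47,10],[48,0]]
[[17,14],[19,0],[27,11],[28,0],[47,10],[48,0]]
[[17,14],[19,0],[24,10],[27,11],[28,10],[31,0],[47,10],[48,0]]
[[17,14],[19,0],[24,10],[27,11],[28,10],[31,0],[47,14],[48,0]]
[[17,14],[19,0],[24,12],[29,10],[31,0],[47,14],[48,0]]
[[17,14],[19,18],[24,12],[29,10],[31,0],[47,14],[48,0]]
[[17,14],[19,18],[24,12],[29,10],[31,0],[47,14],[48,0]]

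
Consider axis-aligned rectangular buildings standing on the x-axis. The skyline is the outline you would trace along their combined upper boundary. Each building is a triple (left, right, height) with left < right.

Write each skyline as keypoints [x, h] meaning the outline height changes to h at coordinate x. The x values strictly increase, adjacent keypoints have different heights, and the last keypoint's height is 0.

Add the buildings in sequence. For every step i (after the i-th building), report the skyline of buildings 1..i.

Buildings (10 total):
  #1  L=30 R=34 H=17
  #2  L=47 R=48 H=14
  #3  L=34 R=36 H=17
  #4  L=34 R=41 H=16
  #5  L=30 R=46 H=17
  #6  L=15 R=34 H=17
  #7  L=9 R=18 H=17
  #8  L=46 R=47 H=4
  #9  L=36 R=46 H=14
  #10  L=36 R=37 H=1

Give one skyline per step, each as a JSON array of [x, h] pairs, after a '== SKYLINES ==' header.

== SKYLINES ==
[[30,17],[34,0]]
[[30,17],[34,0],[47,14],[48,0]]
[[30,17],[36,0],[47,14],[48,0]]
[[30,17],[36,16],[41,0],[47,14],[48,0]]
[[30,17],[46,0],[47,14],[48,0]]
[[15,17],[46,0],[47,14],[48,0]]
[[9,17],[46,0],[47,14],[48,0]]
[[9,17],[46,4],[47,14],[48,0]]
[[9,17],[46,4],[47,14],[48,0]]
[[9,17],[46,4],[47,14],[48,0]]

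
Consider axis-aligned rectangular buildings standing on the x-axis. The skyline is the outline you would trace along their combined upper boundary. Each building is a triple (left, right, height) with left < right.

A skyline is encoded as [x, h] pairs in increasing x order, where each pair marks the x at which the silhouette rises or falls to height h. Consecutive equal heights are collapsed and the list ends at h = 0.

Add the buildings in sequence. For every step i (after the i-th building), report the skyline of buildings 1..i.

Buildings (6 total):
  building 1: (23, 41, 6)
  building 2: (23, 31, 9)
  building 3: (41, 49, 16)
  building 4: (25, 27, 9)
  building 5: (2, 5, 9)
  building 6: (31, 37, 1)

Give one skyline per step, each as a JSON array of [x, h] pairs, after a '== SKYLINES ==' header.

== SKYLINES ==
[[23,6],[41,0]]
[[23,9],[31,6],[41,0]]
[[23,9],[31,6],[41,16],[49,0]]
[[23,9],[31,6],[41,16],[49,0]]
[[2,9],[5,0],[23,9],[31,6],[41,16],[49,0]]
[[2,9],[5,0],[23,9],[31,6],[41,16],[49,0]]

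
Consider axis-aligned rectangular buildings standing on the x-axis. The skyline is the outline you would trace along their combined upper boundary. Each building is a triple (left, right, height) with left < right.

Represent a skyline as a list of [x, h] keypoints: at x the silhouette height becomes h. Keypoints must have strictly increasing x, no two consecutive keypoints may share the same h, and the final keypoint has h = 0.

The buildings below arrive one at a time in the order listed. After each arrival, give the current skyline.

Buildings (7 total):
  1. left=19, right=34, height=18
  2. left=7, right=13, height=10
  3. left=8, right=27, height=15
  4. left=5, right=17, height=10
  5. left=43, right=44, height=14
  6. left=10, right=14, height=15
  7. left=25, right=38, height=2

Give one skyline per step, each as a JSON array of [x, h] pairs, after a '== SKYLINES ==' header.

== SKYLINES ==
[[19,18],[34,0]]
[[7,10],[13,0],[19,18],[34,0]]
[[7,10],[8,15],[19,18],[34,0]]
[[5,10],[8,15],[19,18],[34,0]]
[[5,10],[8,15],[19,18],[34,0],[43,14],[44,0]]
[[5,10],[8,15],[19,18],[34,0],[43,14],[44,0]]
[[5,10],[8,15],[19,18],[34,2],[38,0],[43,14],[44,0]]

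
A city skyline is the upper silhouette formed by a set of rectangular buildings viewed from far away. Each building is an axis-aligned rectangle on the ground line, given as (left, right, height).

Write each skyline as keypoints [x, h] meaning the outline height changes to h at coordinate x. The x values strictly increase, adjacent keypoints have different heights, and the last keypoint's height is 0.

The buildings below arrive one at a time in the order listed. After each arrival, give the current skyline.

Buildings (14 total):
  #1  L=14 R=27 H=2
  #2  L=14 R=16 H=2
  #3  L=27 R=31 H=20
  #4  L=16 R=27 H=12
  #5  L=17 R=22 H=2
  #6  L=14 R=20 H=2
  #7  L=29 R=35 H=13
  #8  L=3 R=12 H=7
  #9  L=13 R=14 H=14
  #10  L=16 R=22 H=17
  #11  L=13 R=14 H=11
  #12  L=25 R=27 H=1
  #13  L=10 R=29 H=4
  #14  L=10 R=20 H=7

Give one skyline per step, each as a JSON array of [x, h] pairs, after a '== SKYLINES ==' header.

== SKYLINES ==
[[14,2],[27,0]]
[[14,2],[27,0]]
[[14,2],[27,20],[31,0]]
[[14,2],[16,12],[27,20],[31,0]]
[[14,2],[16,12],[27,20],[31,0]]
[[14,2],[16,12],[27,20],[31,0]]
[[14,2],[16,12],[27,20],[31,13],[35,0]]
[[3,7],[12,0],[14,2],[16,12],[27,20],[31,13],[35,0]]
[[3,7],[12,0],[13,14],[14,2],[16,12],[27,20],[31,13],[35,0]]
[[3,7],[12,0],[13,14],[14,2],[16,17],[22,12],[27,20],[31,13],[35,0]]
[[3,7],[12,0],[13,14],[14,2],[16,17],[22,12],[27,20],[31,13],[35,0]]
[[3,7],[12,0],[13,14],[14,2],[16,17],[22,12],[27,20],[31,13],[35,0]]
[[3,7],[12,4],[13,14],[14,4],[16,17],[22,12],[27,20],[31,13],[35,0]]
[[3,7],[13,14],[14,7],[16,17],[22,12],[27,20],[31,13],[35,0]]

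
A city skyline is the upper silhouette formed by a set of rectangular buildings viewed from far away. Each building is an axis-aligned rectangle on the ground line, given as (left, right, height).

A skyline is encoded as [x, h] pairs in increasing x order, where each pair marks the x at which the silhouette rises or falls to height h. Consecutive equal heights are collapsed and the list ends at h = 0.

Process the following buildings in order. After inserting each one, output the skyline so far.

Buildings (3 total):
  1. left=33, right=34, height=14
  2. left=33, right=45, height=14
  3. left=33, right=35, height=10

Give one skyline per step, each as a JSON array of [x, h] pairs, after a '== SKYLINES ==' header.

== SKYLINES ==
[[33,14],[34,0]]
[[33,14],[45,0]]
[[33,14],[45,0]]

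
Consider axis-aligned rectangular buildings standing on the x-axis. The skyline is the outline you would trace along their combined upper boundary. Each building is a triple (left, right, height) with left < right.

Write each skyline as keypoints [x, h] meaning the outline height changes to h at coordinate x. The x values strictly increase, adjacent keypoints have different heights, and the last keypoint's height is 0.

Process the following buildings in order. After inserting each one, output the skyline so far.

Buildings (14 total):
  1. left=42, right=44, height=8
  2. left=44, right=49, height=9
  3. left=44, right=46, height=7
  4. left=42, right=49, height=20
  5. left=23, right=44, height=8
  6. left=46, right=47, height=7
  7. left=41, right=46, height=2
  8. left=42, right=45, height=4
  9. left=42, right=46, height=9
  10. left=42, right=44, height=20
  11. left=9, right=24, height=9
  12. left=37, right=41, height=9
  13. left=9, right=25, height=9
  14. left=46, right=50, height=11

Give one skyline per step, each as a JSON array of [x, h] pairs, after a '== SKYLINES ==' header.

== SKYLINES ==
[[42,8],[44,0]]
[[42,8],[44,9],[49,0]]
[[42,8],[44,9],[49,0]]
[[42,20],[49,0]]
[[23,8],[42,20],[49,0]]
[[23,8],[42,20],[49,0]]
[[23,8],[42,20],[49,0]]
[[23,8],[42,20],[49,0]]
[[23,8],[42,20],[49,0]]
[[23,8],[42,20],[49,0]]
[[9,9],[24,8],[42,20],[49,0]]
[[9,9],[24,8],[37,9],[41,8],[42,20],[49,0]]
[[9,9],[25,8],[37,9],[41,8],[42,20],[49,0]]
[[9,9],[25,8],[37,9],[41,8],[42,20],[49,11],[50,0]]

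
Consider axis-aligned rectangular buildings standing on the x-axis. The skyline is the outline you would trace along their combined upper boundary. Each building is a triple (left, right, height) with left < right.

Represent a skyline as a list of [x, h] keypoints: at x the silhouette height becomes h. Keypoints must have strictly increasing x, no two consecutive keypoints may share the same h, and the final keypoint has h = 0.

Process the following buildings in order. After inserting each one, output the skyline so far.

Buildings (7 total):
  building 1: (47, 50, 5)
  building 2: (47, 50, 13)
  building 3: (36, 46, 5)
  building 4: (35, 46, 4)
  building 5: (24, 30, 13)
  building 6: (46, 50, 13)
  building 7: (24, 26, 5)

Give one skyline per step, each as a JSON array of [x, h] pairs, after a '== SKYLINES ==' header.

== SKYLINES ==
[[47,5],[50,0]]
[[47,13],[50,0]]
[[36,5],[46,0],[47,13],[50,0]]
[[35,4],[36,5],[46,0],[47,13],[50,0]]
[[24,13],[30,0],[35,4],[36,5],[46,0],[47,13],[50,0]]
[[24,13],[30,0],[35,4],[36,5],[46,13],[50,0]]
[[24,13],[30,0],[35,4],[36,5],[46,13],[50,0]]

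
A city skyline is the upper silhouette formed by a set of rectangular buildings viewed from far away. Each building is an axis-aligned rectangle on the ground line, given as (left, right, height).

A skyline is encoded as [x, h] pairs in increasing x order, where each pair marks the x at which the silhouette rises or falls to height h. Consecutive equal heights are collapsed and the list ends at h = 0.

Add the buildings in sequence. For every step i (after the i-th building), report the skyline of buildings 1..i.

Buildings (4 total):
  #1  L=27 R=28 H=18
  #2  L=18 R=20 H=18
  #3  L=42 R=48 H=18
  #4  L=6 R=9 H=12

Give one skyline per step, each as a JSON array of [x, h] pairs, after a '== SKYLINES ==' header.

== SKYLINES ==
[[27,18],[28,0]]
[[18,18],[20,0],[27,18],[28,0]]
[[18,18],[20,0],[27,18],[28,0],[42,18],[48,0]]
[[6,12],[9,0],[18,18],[20,0],[27,18],[28,0],[42,18],[48,0]]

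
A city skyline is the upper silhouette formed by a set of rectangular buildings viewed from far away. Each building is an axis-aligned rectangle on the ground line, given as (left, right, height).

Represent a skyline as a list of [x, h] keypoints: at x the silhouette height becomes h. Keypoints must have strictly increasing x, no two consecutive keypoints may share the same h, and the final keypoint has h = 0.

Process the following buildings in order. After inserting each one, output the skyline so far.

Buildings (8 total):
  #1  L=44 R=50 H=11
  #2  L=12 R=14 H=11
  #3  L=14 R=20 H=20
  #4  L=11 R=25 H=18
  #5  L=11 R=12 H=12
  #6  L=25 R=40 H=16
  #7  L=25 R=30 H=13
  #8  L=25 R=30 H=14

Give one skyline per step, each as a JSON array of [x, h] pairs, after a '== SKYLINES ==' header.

== SKYLINES ==
[[44,11],[50,0]]
[[12,11],[14,0],[44,11],[50,0]]
[[12,11],[14,20],[20,0],[44,11],[50,0]]
[[11,18],[14,20],[20,18],[25,0],[44,11],[50,0]]
[[11,18],[14,20],[20,18],[25,0],[44,11],[50,0]]
[[11,18],[14,20],[20,18],[25,16],[40,0],[44,11],[50,0]]
[[11,18],[14,20],[20,18],[25,16],[40,0],[44,11],[50,0]]
[[11,18],[14,20],[20,18],[25,16],[40,0],[44,11],[50,0]]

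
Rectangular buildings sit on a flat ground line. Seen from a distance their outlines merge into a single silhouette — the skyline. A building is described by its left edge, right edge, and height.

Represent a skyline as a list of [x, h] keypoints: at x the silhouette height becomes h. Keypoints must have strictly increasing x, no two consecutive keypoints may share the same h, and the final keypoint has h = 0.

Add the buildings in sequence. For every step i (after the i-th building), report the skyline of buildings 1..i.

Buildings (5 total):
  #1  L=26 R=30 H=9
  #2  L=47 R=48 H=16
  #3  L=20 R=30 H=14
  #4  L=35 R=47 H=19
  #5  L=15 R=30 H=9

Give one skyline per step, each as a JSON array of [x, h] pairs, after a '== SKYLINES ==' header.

== SKYLINES ==
[[26,9],[30,0]]
[[26,9],[30,0],[47,16],[48,0]]
[[20,14],[30,0],[47,16],[48,0]]
[[20,14],[30,0],[35,19],[47,16],[48,0]]
[[15,9],[20,14],[30,0],[35,19],[47,16],[48,0]]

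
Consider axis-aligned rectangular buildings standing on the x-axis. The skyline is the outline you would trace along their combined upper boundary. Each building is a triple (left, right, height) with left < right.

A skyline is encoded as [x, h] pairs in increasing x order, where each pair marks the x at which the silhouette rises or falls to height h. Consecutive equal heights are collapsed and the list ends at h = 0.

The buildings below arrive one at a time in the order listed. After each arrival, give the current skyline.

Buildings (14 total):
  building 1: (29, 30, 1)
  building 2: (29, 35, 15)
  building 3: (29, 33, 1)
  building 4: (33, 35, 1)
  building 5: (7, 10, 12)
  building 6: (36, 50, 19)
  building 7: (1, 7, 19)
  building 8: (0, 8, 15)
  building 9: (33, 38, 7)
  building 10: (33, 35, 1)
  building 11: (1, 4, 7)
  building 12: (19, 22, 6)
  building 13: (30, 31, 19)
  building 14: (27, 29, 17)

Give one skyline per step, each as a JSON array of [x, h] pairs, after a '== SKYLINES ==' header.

== SKYLINES ==
[[29,1],[30,0]]
[[29,15],[35,0]]
[[29,15],[35,0]]
[[29,15],[35,0]]
[[7,12],[10,0],[29,15],[35,0]]
[[7,12],[10,0],[29,15],[35,0],[36,19],[50,0]]
[[1,19],[7,12],[10,0],[29,15],[35,0],[36,19],[50,0]]
[[0,15],[1,19],[7,15],[8,12],[10,0],[29,15],[35,0],[36,19],[50,0]]
[[0,15],[1,19],[7,15],[8,12],[10,0],[29,15],[35,7],[36,19],[50,0]]
[[0,15],[1,19],[7,15],[8,12],[10,0],[29,15],[35,7],[36,19],[50,0]]
[[0,15],[1,19],[7,15],[8,12],[10,0],[29,15],[35,7],[36,19],[50,0]]
[[0,15],[1,19],[7,15],[8,12],[10,0],[19,6],[22,0],[29,15],[35,7],[36,19],[50,0]]
[[0,15],[1,19],[7,15],[8,12],[10,0],[19,6],[22,0],[29,15],[30,19],[31,15],[35,7],[36,19],[50,0]]
[[0,15],[1,19],[7,15],[8,12],[10,0],[19,6],[22,0],[27,17],[29,15],[30,19],[31,15],[35,7],[36,19],[50,0]]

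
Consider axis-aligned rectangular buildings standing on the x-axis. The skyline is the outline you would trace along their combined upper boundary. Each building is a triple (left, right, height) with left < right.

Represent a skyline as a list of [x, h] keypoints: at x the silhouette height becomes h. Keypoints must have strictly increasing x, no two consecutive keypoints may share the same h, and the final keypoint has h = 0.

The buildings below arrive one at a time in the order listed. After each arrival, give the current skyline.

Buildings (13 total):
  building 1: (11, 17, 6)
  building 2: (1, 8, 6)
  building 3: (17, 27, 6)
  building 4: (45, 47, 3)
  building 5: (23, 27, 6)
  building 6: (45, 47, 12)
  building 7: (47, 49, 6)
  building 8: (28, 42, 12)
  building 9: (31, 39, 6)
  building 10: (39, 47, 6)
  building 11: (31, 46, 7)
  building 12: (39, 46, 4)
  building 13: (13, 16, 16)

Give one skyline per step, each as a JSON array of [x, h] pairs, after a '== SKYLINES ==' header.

== SKYLINES ==
[[11,6],[17,0]]
[[1,6],[8,0],[11,6],[17,0]]
[[1,6],[8,0],[11,6],[27,0]]
[[1,6],[8,0],[11,6],[27,0],[45,3],[47,0]]
[[1,6],[8,0],[11,6],[27,0],[45,3],[47,0]]
[[1,6],[8,0],[11,6],[27,0],[45,12],[47,0]]
[[1,6],[8,0],[11,6],[27,0],[45,12],[47,6],[49,0]]
[[1,6],[8,0],[11,6],[27,0],[28,12],[42,0],[45,12],[47,6],[49,0]]
[[1,6],[8,0],[11,6],[27,0],[28,12],[42,0],[45,12],[47,6],[49,0]]
[[1,6],[8,0],[11,6],[27,0],[28,12],[42,6],[45,12],[47,6],[49,0]]
[[1,6],[8,0],[11,6],[27,0],[28,12],[42,7],[45,12],[47,6],[49,0]]
[[1,6],[8,0],[11,6],[27,0],[28,12],[42,7],[45,12],[47,6],[49,0]]
[[1,6],[8,0],[11,6],[13,16],[16,6],[27,0],[28,12],[42,7],[45,12],[47,6],[49,0]]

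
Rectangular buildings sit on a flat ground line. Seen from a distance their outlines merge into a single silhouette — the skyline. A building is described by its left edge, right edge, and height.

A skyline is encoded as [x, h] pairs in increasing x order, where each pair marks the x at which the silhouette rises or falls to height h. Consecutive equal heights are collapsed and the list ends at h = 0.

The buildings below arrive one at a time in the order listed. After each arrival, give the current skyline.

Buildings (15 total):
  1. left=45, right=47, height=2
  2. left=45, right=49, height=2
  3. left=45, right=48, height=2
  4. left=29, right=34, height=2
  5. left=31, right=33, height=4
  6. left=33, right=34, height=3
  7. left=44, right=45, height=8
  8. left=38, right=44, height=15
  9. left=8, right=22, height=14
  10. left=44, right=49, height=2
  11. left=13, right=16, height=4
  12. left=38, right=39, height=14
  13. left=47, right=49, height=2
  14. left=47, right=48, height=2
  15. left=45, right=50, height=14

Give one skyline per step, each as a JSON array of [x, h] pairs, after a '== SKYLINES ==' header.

== SKYLINES ==
[[45,2],[47,0]]
[[45,2],[49,0]]
[[45,2],[49,0]]
[[29,2],[34,0],[45,2],[49,0]]
[[29,2],[31,4],[33,2],[34,0],[45,2],[49,0]]
[[29,2],[31,4],[33,3],[34,0],[45,2],[49,0]]
[[29,2],[31,4],[33,3],[34,0],[44,8],[45,2],[49,0]]
[[29,2],[31,4],[33,3],[34,0],[38,15],[44,8],[45,2],[49,0]]
[[8,14],[22,0],[29,2],[31,4],[33,3],[34,0],[38,15],[44,8],[45,2],[49,0]]
[[8,14],[22,0],[29,2],[31,4],[33,3],[34,0],[38,15],[44,8],[45,2],[49,0]]
[[8,14],[22,0],[29,2],[31,4],[33,3],[34,0],[38,15],[44,8],[45,2],[49,0]]
[[8,14],[22,0],[29,2],[31,4],[33,3],[34,0],[38,15],[44,8],[45,2],[49,0]]
[[8,14],[22,0],[29,2],[31,4],[33,3],[34,0],[38,15],[44,8],[45,2],[49,0]]
[[8,14],[22,0],[29,2],[31,4],[33,3],[34,0],[38,15],[44,8],[45,2],[49,0]]
[[8,14],[22,0],[29,2],[31,4],[33,3],[34,0],[38,15],[44,8],[45,14],[50,0]]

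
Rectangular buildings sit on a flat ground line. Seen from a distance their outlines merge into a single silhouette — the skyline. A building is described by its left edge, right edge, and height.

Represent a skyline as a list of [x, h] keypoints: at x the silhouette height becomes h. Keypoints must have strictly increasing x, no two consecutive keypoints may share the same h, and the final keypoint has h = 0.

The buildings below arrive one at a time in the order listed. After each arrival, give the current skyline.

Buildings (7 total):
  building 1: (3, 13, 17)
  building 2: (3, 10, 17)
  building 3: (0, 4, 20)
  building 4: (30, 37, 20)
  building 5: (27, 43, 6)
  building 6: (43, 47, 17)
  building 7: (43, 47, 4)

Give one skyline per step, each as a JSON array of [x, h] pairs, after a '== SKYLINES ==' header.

== SKYLINES ==
[[3,17],[13,0]]
[[3,17],[13,0]]
[[0,20],[4,17],[13,0]]
[[0,20],[4,17],[13,0],[30,20],[37,0]]
[[0,20],[4,17],[13,0],[27,6],[30,20],[37,6],[43,0]]
[[0,20],[4,17],[13,0],[27,6],[30,20],[37,6],[43,17],[47,0]]
[[0,20],[4,17],[13,0],[27,6],[30,20],[37,6],[43,17],[47,0]]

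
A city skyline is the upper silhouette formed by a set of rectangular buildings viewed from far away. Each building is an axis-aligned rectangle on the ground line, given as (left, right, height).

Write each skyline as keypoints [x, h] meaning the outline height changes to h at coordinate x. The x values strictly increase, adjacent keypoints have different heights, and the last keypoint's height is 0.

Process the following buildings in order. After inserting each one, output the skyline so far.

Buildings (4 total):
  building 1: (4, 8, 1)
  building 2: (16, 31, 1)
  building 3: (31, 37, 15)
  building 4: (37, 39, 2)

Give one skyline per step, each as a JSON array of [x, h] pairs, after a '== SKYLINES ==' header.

== SKYLINES ==
[[4,1],[8,0]]
[[4,1],[8,0],[16,1],[31,0]]
[[4,1],[8,0],[16,1],[31,15],[37,0]]
[[4,1],[8,0],[16,1],[31,15],[37,2],[39,0]]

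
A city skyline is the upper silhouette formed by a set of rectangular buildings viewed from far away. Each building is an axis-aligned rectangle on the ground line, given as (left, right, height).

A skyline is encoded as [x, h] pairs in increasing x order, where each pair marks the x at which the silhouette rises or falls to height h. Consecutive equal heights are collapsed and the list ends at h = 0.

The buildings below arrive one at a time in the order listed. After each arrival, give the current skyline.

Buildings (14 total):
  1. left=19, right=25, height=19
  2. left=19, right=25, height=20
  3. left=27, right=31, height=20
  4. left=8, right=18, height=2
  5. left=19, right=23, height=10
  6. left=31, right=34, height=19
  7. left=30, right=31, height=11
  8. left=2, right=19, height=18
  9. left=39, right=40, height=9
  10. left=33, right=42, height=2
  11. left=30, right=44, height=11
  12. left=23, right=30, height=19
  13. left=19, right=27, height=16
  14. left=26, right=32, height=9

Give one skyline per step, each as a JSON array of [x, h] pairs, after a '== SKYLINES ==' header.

== SKYLINES ==
[[19,19],[25,0]]
[[19,20],[25,0]]
[[19,20],[25,0],[27,20],[31,0]]
[[8,2],[18,0],[19,20],[25,0],[27,20],[31,0]]
[[8,2],[18,0],[19,20],[25,0],[27,20],[31,0]]
[[8,2],[18,0],[19,20],[25,0],[27,20],[31,19],[34,0]]
[[8,2],[18,0],[19,20],[25,0],[27,20],[31,19],[34,0]]
[[2,18],[19,20],[25,0],[27,20],[31,19],[34,0]]
[[2,18],[19,20],[25,0],[27,20],[31,19],[34,0],[39,9],[40,0]]
[[2,18],[19,20],[25,0],[27,20],[31,19],[34,2],[39,9],[40,2],[42,0]]
[[2,18],[19,20],[25,0],[27,20],[31,19],[34,11],[44,0]]
[[2,18],[19,20],[25,19],[27,20],[31,19],[34,11],[44,0]]
[[2,18],[19,20],[25,19],[27,20],[31,19],[34,11],[44,0]]
[[2,18],[19,20],[25,19],[27,20],[31,19],[34,11],[44,0]]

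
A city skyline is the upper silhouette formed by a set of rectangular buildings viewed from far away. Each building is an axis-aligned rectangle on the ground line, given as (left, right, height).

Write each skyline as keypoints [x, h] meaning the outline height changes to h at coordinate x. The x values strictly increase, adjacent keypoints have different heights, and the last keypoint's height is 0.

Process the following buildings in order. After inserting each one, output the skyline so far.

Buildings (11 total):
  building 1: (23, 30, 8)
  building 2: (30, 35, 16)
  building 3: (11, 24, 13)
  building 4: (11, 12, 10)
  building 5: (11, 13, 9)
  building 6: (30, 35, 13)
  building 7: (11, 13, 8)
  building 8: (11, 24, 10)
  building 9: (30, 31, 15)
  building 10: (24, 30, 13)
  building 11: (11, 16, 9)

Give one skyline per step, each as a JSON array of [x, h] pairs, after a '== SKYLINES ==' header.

== SKYLINES ==
[[23,8],[30,0]]
[[23,8],[30,16],[35,0]]
[[11,13],[24,8],[30,16],[35,0]]
[[11,13],[24,8],[30,16],[35,0]]
[[11,13],[24,8],[30,16],[35,0]]
[[11,13],[24,8],[30,16],[35,0]]
[[11,13],[24,8],[30,16],[35,0]]
[[11,13],[24,8],[30,16],[35,0]]
[[11,13],[24,8],[30,16],[35,0]]
[[11,13],[30,16],[35,0]]
[[11,13],[30,16],[35,0]]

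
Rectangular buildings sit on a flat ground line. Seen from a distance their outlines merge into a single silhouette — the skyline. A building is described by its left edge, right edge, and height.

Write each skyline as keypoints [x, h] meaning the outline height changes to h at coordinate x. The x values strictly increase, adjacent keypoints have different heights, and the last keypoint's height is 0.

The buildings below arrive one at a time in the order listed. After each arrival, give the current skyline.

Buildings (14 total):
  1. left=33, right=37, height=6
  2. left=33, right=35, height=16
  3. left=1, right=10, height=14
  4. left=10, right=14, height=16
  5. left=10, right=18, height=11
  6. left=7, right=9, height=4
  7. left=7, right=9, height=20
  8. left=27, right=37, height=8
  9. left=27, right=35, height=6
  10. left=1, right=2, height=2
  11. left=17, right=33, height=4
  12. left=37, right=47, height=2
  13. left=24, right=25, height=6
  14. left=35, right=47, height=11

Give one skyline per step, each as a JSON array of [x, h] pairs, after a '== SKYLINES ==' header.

== SKYLINES ==
[[33,6],[37,0]]
[[33,16],[35,6],[37,0]]
[[1,14],[10,0],[33,16],[35,6],[37,0]]
[[1,14],[10,16],[14,0],[33,16],[35,6],[37,0]]
[[1,14],[10,16],[14,11],[18,0],[33,16],[35,6],[37,0]]
[[1,14],[10,16],[14,11],[18,0],[33,16],[35,6],[37,0]]
[[1,14],[7,20],[9,14],[10,16],[14,11],[18,0],[33,16],[35,6],[37,0]]
[[1,14],[7,20],[9,14],[10,16],[14,11],[18,0],[27,8],[33,16],[35,8],[37,0]]
[[1,14],[7,20],[9,14],[10,16],[14,11],[18,0],[27,8],[33,16],[35,8],[37,0]]
[[1,14],[7,20],[9,14],[10,16],[14,11],[18,0],[27,8],[33,16],[35,8],[37,0]]
[[1,14],[7,20],[9,14],[10,16],[14,11],[18,4],[27,8],[33,16],[35,8],[37,0]]
[[1,14],[7,20],[9,14],[10,16],[14,11],[18,4],[27,8],[33,16],[35,8],[37,2],[47,0]]
[[1,14],[7,20],[9,14],[10,16],[14,11],[18,4],[24,6],[25,4],[27,8],[33,16],[35,8],[37,2],[47,0]]
[[1,14],[7,20],[9,14],[10,16],[14,11],[18,4],[24,6],[25,4],[27,8],[33,16],[35,11],[47,0]]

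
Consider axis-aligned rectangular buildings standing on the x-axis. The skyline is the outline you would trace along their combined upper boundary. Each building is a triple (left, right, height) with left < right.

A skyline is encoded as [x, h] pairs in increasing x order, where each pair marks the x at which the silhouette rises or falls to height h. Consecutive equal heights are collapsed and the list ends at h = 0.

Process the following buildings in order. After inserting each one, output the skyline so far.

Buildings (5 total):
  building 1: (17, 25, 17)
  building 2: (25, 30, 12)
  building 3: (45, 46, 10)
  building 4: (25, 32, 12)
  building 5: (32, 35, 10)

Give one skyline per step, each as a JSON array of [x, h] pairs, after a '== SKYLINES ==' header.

== SKYLINES ==
[[17,17],[25,0]]
[[17,17],[25,12],[30,0]]
[[17,17],[25,12],[30,0],[45,10],[46,0]]
[[17,17],[25,12],[32,0],[45,10],[46,0]]
[[17,17],[25,12],[32,10],[35,0],[45,10],[46,0]]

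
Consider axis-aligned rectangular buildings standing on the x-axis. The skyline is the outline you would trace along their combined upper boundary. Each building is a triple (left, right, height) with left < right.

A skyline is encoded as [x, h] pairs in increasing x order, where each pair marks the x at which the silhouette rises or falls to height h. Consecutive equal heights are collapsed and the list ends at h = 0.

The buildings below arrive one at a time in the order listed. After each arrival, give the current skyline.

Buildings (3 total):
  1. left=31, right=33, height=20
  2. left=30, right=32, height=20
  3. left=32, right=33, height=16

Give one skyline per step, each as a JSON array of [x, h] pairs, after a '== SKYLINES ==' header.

== SKYLINES ==
[[31,20],[33,0]]
[[30,20],[33,0]]
[[30,20],[33,0]]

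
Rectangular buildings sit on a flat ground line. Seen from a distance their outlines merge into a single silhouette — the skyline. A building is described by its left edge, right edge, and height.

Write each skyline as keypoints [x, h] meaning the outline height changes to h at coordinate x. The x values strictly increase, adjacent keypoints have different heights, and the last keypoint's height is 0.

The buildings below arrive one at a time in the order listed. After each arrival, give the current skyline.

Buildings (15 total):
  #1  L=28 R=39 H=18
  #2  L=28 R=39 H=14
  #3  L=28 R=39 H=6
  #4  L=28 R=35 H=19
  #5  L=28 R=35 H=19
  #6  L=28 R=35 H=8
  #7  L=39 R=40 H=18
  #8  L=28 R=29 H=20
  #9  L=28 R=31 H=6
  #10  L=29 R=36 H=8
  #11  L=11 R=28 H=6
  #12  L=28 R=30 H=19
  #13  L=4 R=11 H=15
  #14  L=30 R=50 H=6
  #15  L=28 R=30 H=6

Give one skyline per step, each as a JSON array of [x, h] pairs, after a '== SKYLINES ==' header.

== SKYLINES ==
[[28,18],[39,0]]
[[28,18],[39,0]]
[[28,18],[39,0]]
[[28,19],[35,18],[39,0]]
[[28,19],[35,18],[39,0]]
[[28,19],[35,18],[39,0]]
[[28,19],[35,18],[40,0]]
[[28,20],[29,19],[35,18],[40,0]]
[[28,20],[29,19],[35,18],[40,0]]
[[28,20],[29,19],[35,18],[40,0]]
[[11,6],[28,20],[29,19],[35,18],[40,0]]
[[11,6],[28,20],[29,19],[35,18],[40,0]]
[[4,15],[11,6],[28,20],[29,19],[35,18],[40,0]]
[[4,15],[11,6],[28,20],[29,19],[35,18],[40,6],[50,0]]
[[4,15],[11,6],[28,20],[29,19],[35,18],[40,6],[50,0]]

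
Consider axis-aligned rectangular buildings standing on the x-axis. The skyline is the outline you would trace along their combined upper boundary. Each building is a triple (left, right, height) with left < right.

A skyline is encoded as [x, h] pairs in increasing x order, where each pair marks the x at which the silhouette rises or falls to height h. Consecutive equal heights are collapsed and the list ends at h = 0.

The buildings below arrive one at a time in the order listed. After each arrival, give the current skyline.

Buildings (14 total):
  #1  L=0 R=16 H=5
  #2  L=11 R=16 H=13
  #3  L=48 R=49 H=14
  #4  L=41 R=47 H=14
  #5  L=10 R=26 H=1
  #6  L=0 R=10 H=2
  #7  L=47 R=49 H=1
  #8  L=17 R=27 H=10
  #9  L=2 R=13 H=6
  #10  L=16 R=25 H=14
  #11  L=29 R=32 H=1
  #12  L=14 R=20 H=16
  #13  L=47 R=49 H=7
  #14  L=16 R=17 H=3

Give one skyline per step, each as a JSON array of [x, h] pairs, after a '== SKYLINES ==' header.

== SKYLINES ==
[[0,5],[16,0]]
[[0,5],[11,13],[16,0]]
[[0,5],[11,13],[16,0],[48,14],[49,0]]
[[0,5],[11,13],[16,0],[41,14],[47,0],[48,14],[49,0]]
[[0,5],[11,13],[16,1],[26,0],[41,14],[47,0],[48,14],[49,0]]
[[0,5],[11,13],[16,1],[26,0],[41,14],[47,0],[48,14],[49,0]]
[[0,5],[11,13],[16,1],[26,0],[41,14],[47,1],[48,14],[49,0]]
[[0,5],[11,13],[16,1],[17,10],[27,0],[41,14],[47,1],[48,14],[49,0]]
[[0,5],[2,6],[11,13],[16,1],[17,10],[27,0],[41,14],[47,1],[48,14],[49,0]]
[[0,5],[2,6],[11,13],[16,14],[25,10],[27,0],[41,14],[47,1],[48,14],[49,0]]
[[0,5],[2,6],[11,13],[16,14],[25,10],[27,0],[29,1],[32,0],[41,14],[47,1],[48,14],[49,0]]
[[0,5],[2,6],[11,13],[14,16],[20,14],[25,10],[27,0],[29,1],[32,0],[41,14],[47,1],[48,14],[49,0]]
[[0,5],[2,6],[11,13],[14,16],[20,14],[25,10],[27,0],[29,1],[32,0],[41,14],[47,7],[48,14],[49,0]]
[[0,5],[2,6],[11,13],[14,16],[20,14],[25,10],[27,0],[29,1],[32,0],[41,14],[47,7],[48,14],[49,0]]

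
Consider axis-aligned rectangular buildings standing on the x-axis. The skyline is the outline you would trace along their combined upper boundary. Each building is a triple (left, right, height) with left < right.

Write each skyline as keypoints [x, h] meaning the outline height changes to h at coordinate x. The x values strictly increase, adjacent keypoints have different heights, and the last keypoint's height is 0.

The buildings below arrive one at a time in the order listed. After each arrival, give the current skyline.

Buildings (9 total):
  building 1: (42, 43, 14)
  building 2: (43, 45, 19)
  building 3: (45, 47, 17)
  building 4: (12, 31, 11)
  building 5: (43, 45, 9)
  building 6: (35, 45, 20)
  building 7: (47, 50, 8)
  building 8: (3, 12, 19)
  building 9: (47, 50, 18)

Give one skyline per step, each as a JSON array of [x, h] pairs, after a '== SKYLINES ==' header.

== SKYLINES ==
[[42,14],[43,0]]
[[42,14],[43,19],[45,0]]
[[42,14],[43,19],[45,17],[47,0]]
[[12,11],[31,0],[42,14],[43,19],[45,17],[47,0]]
[[12,11],[31,0],[42,14],[43,19],[45,17],[47,0]]
[[12,11],[31,0],[35,20],[45,17],[47,0]]
[[12,11],[31,0],[35,20],[45,17],[47,8],[50,0]]
[[3,19],[12,11],[31,0],[35,20],[45,17],[47,8],[50,0]]
[[3,19],[12,11],[31,0],[35,20],[45,17],[47,18],[50,0]]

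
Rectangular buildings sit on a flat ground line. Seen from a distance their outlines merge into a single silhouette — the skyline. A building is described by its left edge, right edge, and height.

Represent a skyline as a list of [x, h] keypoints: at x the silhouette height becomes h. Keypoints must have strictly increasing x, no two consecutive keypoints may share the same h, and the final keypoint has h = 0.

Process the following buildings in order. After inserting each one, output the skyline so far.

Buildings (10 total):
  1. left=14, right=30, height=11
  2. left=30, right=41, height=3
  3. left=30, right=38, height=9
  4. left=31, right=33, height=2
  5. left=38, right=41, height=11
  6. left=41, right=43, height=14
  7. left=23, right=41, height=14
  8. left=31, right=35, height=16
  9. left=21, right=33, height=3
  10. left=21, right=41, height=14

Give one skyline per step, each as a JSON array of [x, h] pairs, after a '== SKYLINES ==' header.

== SKYLINES ==
[[14,11],[30,0]]
[[14,11],[30,3],[41,0]]
[[14,11],[30,9],[38,3],[41,0]]
[[14,11],[30,9],[38,3],[41,0]]
[[14,11],[30,9],[38,11],[41,0]]
[[14,11],[30,9],[38,11],[41,14],[43,0]]
[[14,11],[23,14],[43,0]]
[[14,11],[23,14],[31,16],[35,14],[43,0]]
[[14,11],[23,14],[31,16],[35,14],[43,0]]
[[14,11],[21,14],[31,16],[35,14],[43,0]]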